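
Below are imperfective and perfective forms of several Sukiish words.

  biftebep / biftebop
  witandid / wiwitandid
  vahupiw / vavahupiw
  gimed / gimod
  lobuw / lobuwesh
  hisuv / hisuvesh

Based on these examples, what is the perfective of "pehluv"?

pehluvesh

gimed and witandid both end in -d yet inflect differently (gimod, wiwitandid), so the final letter is not what conditions the rule; the last vowel is.
"pehluv" has last vowel 'u'. The stems whose last vowel is 'u' (lobuw → lobuwesh, hisuv → hisuvesh) add -esh.
So pehluv → pehluvesh.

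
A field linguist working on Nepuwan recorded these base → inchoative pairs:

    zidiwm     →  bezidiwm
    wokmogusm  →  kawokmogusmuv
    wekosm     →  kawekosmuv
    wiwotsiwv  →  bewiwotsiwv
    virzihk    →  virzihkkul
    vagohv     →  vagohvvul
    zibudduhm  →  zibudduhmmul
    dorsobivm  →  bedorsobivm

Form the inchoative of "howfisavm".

behowfisavm

"howfisavm" has second-to-last letter 'v'. The one such stem in the data (dorsobivm → bedorsobivm) adds the prefix be-, so the same rule applies.
The other patterns: stems whose second-to-last letter is 's' add ka- … -uv around the stem; stems whose second-to-last letter is 'h' double the final consonant and add -ul.
So howfisavm → behowfisavm.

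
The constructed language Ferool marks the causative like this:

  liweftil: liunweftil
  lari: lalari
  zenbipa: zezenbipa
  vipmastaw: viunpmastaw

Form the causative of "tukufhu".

"tukufhu" ends in a vowel. The stems ending in a vowel (zenbipa → zezenbipa, lari → lalari) repeat the first consonant+vowel as a prefix.
So tukufhu → tutukufhu.

tutukufhu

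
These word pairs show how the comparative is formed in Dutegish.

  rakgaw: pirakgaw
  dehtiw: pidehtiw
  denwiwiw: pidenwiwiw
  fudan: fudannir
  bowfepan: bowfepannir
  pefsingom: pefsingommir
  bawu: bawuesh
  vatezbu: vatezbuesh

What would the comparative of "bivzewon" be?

"bivzewon" ends in -n. The stems ending in -n (fudan → fudannir, bowfepan → bowfepannir) double the final consonant and add -ir.
The other patterns: stems ending in -w add the prefix pi-; stems ending in -u add -esh.
So bivzewon → bivzewonnir.

bivzewonnir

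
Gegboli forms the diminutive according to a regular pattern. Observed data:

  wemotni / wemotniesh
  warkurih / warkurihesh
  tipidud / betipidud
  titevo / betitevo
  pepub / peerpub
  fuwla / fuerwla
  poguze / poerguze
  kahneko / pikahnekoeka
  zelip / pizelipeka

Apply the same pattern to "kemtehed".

titevo and kahneko both end in -o yet inflect differently (betitevo, pikahnekoeka), so the final letter is not what conditions the rule; the first letter is.
"kemtehed" begins with k-. The one such stem in the data (kahneko → pikahnekoeka) adds pi- … -eka around the stem, so the same rule applies.
The other patterns: stems beginning with w- add -esh; stems beginning with t- add the prefix be-; stems beginning with f- or p- insert -er- after the first vowel.
So kemtehed → pikemtehedeka.

pikemtehedeka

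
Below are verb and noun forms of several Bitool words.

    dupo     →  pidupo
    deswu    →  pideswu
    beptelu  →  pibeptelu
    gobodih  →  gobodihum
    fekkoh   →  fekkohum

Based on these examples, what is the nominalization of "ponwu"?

piponwu

dupo and fekkoh both have last vowel 'o' yet inflect differently (pidupo, fekkohum), so the last vowel is not what conditions the rule; whether the stem ends in a vowel or a consonant is.
"ponwu" ends in a vowel. The stems ending in a vowel (dupo → pidupo, deswu → pideswu, beptelu → pibeptelu) add the prefix pi-.
The other pattern: stems ending in a consonant add -um.
So ponwu → piponwu.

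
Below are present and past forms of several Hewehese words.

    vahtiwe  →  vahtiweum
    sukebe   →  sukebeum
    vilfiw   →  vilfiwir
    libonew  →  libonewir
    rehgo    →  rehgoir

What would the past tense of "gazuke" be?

gazukeum

vahtiwe and libonew both have last vowel 'e' yet inflect differently (vahtiweum, libonewir), so the last vowel is not what conditions the rule; the final letter is.
"gazuke" ends in -e. The stems ending in -e (vahtiwe → vahtiweum, sukebe → sukebeum) add -um.
So gazuke → gazukeum.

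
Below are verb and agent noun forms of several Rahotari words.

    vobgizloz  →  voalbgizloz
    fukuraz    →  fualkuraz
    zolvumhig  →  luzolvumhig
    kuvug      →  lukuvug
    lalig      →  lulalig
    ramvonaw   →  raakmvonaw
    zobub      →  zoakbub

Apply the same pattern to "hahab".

haakhab

fukuraz and ramvonaw both have last vowel 'a' yet inflect differently (fualkuraz, raakmvonaw), so the last vowel is not what conditions the rule; the final letter is.
"hahab" ends in -b. The one such stem in the data (zobub → zoakbub) inserts -ak- after the first vowel (as does ramvonaw), so the same rule applies.
The other patterns: stems ending in -z insert -al- after the first vowel; stems ending in -g add the prefix lu-.
So hahab → haakhab.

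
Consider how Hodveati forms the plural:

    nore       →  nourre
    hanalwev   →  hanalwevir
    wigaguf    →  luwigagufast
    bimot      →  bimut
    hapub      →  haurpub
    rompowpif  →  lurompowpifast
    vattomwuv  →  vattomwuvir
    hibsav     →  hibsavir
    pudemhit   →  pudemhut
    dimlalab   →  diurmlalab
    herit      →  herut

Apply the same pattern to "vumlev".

vumlevir

"vumlev" ends in -v. The stems ending in -v (hanalwev → hanalwevir, vattomwuv → vattomwuvir, hibsav → hibsavir) add -ir.
So vumlev → vumlevir.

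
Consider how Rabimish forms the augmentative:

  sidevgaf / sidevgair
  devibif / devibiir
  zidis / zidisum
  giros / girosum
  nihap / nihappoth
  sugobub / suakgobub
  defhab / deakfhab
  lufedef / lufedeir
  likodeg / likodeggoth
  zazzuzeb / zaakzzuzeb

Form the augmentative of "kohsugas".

kohsugasum

defhab and sidevgaf both have last vowel 'a' yet inflect differently (deakfhab, sidevgair), so the last vowel is not what conditions the rule; the final letter is.
"kohsugas" ends in -s. The stems ending in -s (giros → girosum, zidis → zidisum) add -um.
The other patterns: stems ending in -b insert -ak- after the first vowel; stems ending in -f drop the final letter and add -ir; stems ending in -g or -p double the final consonant and add -oth.
So kohsugas → kohsugasum.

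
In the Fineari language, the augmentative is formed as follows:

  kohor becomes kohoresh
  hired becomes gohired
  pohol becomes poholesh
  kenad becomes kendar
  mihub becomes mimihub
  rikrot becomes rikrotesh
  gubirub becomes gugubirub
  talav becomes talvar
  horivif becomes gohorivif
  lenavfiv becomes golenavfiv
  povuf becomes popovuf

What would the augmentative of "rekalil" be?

talav and lenavfiv both end in -v yet inflect differently (talvar, golenavfiv), so the final letter is not what conditions the rule; the last vowel is.
"rekalil" has last vowel 'i'. The stems whose last vowel is 'i' (lenavfiv → golenavfiv, horivif → gohorivif) add the prefix go-.
So rekalil → gorekalil.

gorekalil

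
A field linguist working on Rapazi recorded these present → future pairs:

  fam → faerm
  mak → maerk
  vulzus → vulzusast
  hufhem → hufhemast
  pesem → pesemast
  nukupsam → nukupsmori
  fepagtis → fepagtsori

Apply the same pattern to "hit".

hiert

fam and hufhem both end in -m yet inflect differently (faerm, hufhemast), so the final letter is not what conditions the rule; the number of vowels is.
"hit" has 1 vowel. The stems with 1 vowel (fam → faerm, mak → maerk) insert -er- after the first vowel.
The other patterns: stems with 2 vowels add -ast; stems with 3 vowels delete the last vowel and add -ori.
So hit → hiert.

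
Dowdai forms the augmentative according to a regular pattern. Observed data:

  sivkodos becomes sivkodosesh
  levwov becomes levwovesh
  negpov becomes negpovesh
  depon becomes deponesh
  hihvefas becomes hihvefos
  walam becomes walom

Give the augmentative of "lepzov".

sivkodos and hihvefas both end in -s yet inflect differently (sivkodosesh, hihvefos), so the final letter is not what conditions the rule; the last vowel is.
"lepzov" has last vowel 'o'. The stems whose last vowel is 'o' (sivkodos → sivkodosesh, levwov → levwovesh, negpov → negpovesh) add -esh.
The other pattern: stems whose last vowel is 'a' change the last vowel to 'o'.
So lepzov → lepzovesh.

lepzovesh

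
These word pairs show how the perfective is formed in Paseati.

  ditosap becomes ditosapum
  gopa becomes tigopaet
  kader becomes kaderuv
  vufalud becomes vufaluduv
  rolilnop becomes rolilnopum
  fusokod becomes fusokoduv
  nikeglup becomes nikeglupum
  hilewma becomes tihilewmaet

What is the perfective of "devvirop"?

"devvirop" ends in -p. The stems ending in -p (nikeglup → nikeglupum, ditosap → ditosapum, rolilnop → rolilnopum) add -um.
The other patterns: stems ending in -a add ti- … -et around the stem; stems ending in -d or -r add -uv.
So devvirop → devviropum.

devviropum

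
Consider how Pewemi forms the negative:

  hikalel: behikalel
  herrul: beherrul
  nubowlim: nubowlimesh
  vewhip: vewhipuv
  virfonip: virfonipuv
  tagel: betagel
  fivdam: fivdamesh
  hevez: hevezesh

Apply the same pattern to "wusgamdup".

virfonip and nubowlim both have last vowel 'i' yet inflect differently (virfonipuv, nubowlimesh), so the last vowel is not what conditions the rule; the final letter is.
"wusgamdup" ends in -p. The stems ending in -p (virfonip → virfonipuv, vewhip → vewhipuv) add -uv.
So wusgamdup → wusgamdupuv.

wusgamdupuv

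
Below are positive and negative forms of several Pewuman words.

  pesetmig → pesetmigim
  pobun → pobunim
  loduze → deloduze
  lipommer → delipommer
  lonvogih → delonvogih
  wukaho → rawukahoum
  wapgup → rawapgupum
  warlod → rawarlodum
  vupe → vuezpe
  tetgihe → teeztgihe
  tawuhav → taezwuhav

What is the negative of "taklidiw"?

taezklidiw

"taklidiw" begins with t-. The stems beginning with t- (tetgihe → teeztgihe, tawuhav → taezwuhav) insert -ez- after the first vowel.
The other patterns: stems beginning with p- add -im; stems beginning with l- add the prefix de-; stems beginning with w- add ra- … -um around the stem.
So taklidiw → taezklidiw.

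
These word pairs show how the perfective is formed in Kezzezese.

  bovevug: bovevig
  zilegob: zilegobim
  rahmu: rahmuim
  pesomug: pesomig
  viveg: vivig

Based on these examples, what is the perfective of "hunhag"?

bovevug and rahmu both have last vowel 'u' yet inflect differently (bovevig, rahmuim), so the last vowel is not what conditions the rule; the final letter is.
"hunhag" ends in -g. The stems ending in -g (bovevug → bovevig, viveg → vivig, pesomug → pesomig) change the last vowel to 'i'.
The other pattern: stems ending in -b or -u add -im.
So hunhag → hunhig.

hunhig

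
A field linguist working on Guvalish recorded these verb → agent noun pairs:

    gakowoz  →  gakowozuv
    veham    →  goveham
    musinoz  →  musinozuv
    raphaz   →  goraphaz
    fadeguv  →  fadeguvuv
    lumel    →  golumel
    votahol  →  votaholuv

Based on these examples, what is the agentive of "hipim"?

gohipim

votahol and lumel both end in -l yet inflect differently (votaholuv, golumel), so the final letter is not what conditions the rule; the number of vowels is.
"hipim" has 2 vowels. The stems with 2 vowels (lumel → golumel, veham → goveham, raphaz → goraphaz) add the prefix go-.
So hipim → gohipim.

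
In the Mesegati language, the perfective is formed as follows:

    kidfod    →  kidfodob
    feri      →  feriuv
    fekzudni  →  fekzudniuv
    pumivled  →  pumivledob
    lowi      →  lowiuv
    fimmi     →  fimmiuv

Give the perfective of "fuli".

"fuli" ends in -i. The stems ending in -i (feri → feriuv, fekzudni → fekzudniuv, lowi → lowiuv) add -uv.
So fuli → fuliuv.

fuliuv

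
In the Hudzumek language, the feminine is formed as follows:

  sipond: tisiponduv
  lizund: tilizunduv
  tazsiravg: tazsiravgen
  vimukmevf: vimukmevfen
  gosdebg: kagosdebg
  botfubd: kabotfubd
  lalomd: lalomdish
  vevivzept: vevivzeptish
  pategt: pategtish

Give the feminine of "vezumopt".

vezumoptish

"vezumopt" has second-to-last letter 'p'. The one such stem in the data (vevivzept → vevivzeptish) adds -ish, so the same rule applies.
So vezumopt → vezumoptish.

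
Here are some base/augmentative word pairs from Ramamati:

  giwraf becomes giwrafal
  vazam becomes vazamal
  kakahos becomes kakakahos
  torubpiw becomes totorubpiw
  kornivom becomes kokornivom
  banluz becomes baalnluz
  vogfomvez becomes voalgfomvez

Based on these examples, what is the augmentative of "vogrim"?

vovogrim

vazam and kornivom both end in -m yet inflect differently (vazamal, kokornivom), so the final letter is not what conditions the rule; the last vowel is.
"vogrim" has last vowel 'i'. The one such stem in the data (torubpiw → totorubpiw) repeats the first consonant+vowel as a prefix (as do kakahos, kornivom), so the same rule applies.
The other patterns: stems whose last vowel is 'a' add -al; stems whose last vowel is 'e' or 'u' insert -al- after the first vowel.
So vogrim → vovogrim.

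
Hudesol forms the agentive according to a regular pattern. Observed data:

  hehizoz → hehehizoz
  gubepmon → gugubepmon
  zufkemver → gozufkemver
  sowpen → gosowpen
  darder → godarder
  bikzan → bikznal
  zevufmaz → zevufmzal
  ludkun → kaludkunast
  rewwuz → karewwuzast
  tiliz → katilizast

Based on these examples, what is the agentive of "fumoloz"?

fufumoloz

"fumoloz" has last vowel 'o'. The stems whose last vowel is 'o' (hehizoz → hehehizoz, gubepmon → gugubepmon) repeat the first consonant+vowel as a prefix.
The other patterns: stems whose last vowel is 'e' add the prefix go-; stems whose last vowel is 'a' delete the last vowel and add -al; stems whose last vowel is 'i' or 'u' add ka- … -ast around the stem.
So fumoloz → fufumoloz.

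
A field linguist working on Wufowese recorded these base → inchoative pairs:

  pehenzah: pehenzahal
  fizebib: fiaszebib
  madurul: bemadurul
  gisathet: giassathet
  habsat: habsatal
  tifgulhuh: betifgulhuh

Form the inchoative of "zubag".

zubagal

"zubag" has last vowel 'a'. The stems whose last vowel is 'a' (pehenzah → pehenzahal, habsat → habsatal) add -al.
So zubag → zubagal.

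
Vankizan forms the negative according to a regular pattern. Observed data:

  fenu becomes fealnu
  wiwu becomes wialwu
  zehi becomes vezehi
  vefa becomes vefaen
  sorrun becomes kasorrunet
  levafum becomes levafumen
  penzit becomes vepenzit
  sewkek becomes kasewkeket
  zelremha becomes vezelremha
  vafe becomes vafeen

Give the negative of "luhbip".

"luhbip" begins with l-. The one such stem in the data (levafum → levafumen) adds -en, so the same rule applies.
The other patterns: stems beginning with s- add ka- … -et around the stem; stems beginning with p- or z- add the prefix ve-; stems beginning with f- or w- insert -al- after the first vowel.
So luhbip → luhbipen.

luhbipen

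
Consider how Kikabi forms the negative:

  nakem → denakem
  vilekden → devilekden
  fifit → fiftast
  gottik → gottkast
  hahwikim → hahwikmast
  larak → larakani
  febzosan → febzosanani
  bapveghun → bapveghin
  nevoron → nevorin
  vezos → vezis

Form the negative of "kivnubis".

nakem and hahwikim both end in -m yet inflect differently (denakem, hahwikmast), so the final letter is not what conditions the rule; the last vowel is.
"kivnubis" has last vowel 'i'. The stems whose last vowel is 'i' (fifit → fiftast, gottik → gottkast, hahwikim → hahwikmast) delete the last vowel and add -ast.
The other patterns: stems whose last vowel is 'e' add the prefix de-; stems whose last vowel is 'a' add -ani; stems whose last vowel is 'o' or 'u' change the last vowel to 'i'.
So kivnubis → kivnubsast.

kivnubsast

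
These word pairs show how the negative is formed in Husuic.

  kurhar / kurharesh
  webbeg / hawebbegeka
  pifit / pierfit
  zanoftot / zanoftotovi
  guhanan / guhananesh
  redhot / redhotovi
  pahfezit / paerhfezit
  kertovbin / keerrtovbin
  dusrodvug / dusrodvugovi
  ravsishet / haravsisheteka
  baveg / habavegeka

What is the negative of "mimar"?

guhanan and kertovbin both end in -n yet inflect differently (guhananesh, keerrtovbin), so the final letter is not what conditions the rule; the last vowel is.
"mimar" has last vowel 'a'. The stems whose last vowel is 'a' (guhanan → guhananesh, kurhar → kurharesh) add -esh.
The other patterns: stems whose last vowel is 'e' add ha- … -eka around the stem; stems whose last vowel is 'i' insert -er- after the first vowel; stems whose last vowel is 'o' or 'u' add -ovi.
So mimar → mimaresh.

mimaresh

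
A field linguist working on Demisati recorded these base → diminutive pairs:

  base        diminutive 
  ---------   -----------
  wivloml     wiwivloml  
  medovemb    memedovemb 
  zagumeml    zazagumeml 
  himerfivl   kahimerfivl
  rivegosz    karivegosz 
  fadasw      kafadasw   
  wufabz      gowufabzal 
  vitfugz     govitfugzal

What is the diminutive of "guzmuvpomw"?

"guzmuvpomw" has second-to-last letter 'm'. The stems whose second-to-last letter is 'm' (wivloml → wiwivloml, medovemb → memedovemb, zagumeml → zazagumeml) repeat the first consonant+vowel as a prefix.
So guzmuvpomw → guguzmuvpomw.

guguzmuvpomw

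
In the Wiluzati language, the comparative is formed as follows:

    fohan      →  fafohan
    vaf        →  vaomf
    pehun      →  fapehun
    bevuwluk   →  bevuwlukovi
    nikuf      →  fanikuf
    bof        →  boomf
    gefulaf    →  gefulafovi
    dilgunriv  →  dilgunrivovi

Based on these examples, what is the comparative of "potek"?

fapotek

vaf and nikuf both end in -f yet inflect differently (vaomf, fanikuf), so the final letter is not what conditions the rule; the number of vowels is.
"potek" has 2 vowels. The stems with 2 vowels (fohan → fafohan, pehun → fapehun, nikuf → fanikuf) add the prefix fa-.
So potek → fapotek.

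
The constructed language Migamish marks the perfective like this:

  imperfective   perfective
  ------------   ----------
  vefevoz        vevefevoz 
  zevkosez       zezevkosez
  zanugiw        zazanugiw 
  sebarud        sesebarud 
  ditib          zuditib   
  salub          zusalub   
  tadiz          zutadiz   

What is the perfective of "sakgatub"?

vefevoz and tadiz both end in -z yet inflect differently (vevefevoz, zutadiz), so the final letter is not what conditions the rule; the number of vowels is.
"sakgatub" has 3 vowels. The stems with 3 vowels (vefevoz → vevefevoz, zevkosez → zezevkosez, zanugiw → zazanugiw) repeat the first consonant+vowel as a prefix.
The other pattern: stems with 2 vowels add the prefix zu-.
So sakgatub → sasakgatub.

sasakgatub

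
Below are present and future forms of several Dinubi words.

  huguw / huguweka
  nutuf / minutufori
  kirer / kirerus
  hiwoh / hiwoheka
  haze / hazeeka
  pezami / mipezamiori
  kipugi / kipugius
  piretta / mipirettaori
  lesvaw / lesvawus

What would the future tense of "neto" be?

pezami and kipugi both end in -i yet inflect differently (mipezamiori, kipugius), so the final letter is not what conditions the rule; the first letter is.
"neto" begins with n-. The one such stem in the data (nutuf → minutufori) adds mi- … -ori around the stem, so the same rule applies.
So neto → minetoori.

minetoori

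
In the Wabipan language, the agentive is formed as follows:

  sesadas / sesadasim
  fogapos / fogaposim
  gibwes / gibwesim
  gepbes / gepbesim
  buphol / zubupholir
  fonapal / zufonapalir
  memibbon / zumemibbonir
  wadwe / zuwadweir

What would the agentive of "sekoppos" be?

sekopposim

"sekoppos" ends in -s. The stems ending in -s (sesadas → sesadasim, fogapos → fogaposim, gibwes → gibwesim) add -im.
The other pattern: stems ending in -e, -l or -n add zu- … -ir around the stem.
So sekoppos → sekopposim.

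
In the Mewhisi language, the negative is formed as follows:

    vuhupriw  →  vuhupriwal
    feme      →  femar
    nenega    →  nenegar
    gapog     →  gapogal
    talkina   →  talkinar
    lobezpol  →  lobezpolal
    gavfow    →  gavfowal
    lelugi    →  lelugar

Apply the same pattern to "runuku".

runukar

lelugi and vuhupriw both have last vowel 'i' yet inflect differently (lelugar, vuhupriwal), so the last vowel is not what conditions the rule; whether the stem ends in a vowel or a consonant is.
"runuku" ends in a vowel. The stems ending in a vowel (talkina → talkinar, feme → femar, lelugi → lelugar) drop the final letter and add -ar.
The other pattern: stems ending in a consonant add -al.
So runuku → runukar.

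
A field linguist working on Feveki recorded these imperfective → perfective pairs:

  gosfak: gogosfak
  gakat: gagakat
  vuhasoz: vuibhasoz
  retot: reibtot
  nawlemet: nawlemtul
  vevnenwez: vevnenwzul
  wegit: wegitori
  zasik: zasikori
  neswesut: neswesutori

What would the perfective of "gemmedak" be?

gakat and retot both end in -t yet inflect differently (gagakat, reibtot), so the final letter is not what conditions the rule; the last vowel is.
"gemmedak" has last vowel 'a'. The stems whose last vowel is 'a' (gosfak → gogosfak, gakat → gagakat) repeat the first consonant+vowel as a prefix.
The other patterns: stems whose last vowel is 'o' insert -ib- after the first vowel; stems whose last vowel is 'e' delete the last vowel and add -ul; stems whose last vowel is 'i' or 'u' add -ori.
So gemmedak → gegemmedak.

gegemmedak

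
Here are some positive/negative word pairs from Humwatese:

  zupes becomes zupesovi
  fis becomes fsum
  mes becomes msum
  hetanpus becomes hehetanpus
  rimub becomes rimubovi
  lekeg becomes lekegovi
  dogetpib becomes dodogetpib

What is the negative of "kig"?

fis and zupes both end in -s yet inflect differently (fsum, zupesovi), so the final letter is not what conditions the rule; the number of vowels is.
"kig" has 1 vowel. The stems with 1 vowel (fis → fsum, mes → msum) delete the last vowel and add -um.
So kig → kgum.

kgum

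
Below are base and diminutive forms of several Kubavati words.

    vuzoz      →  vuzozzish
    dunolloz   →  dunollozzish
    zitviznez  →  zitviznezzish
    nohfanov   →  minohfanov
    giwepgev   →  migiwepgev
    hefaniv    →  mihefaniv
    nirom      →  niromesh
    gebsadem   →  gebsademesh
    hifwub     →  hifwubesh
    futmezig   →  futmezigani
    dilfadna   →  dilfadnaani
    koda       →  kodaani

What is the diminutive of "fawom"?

fawomesh

"fawom" ends in -m. The stems ending in -m (nirom → niromesh, gebsadem → gebsademesh) add -esh.
The other patterns: stems ending in -z double the final consonant and add -ish; stems ending in -v add the prefix mi-; stems ending in -a or -g add -ani.
So fawom → fawomesh.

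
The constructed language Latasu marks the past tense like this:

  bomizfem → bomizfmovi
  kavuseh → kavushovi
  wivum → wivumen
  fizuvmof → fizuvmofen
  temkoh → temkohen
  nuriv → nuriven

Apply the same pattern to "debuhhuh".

"debuhhuh" has last vowel 'u'. The one such stem in the data (wivum → wivumen) adds -en, so the same rule applies.
The other pattern: stems whose last vowel is 'e' delete the last vowel and add -ovi.
So debuhhuh → debuhhuhen.

debuhhuhen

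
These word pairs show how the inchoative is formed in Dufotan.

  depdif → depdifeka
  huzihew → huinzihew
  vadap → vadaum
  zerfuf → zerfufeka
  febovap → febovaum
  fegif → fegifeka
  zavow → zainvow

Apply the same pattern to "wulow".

wuinlow

febovap and fegif both begin with f- yet inflect differently (febovaum, fegifeka), so the first letter is not what conditions the rule; the final letter is.
"wulow" ends in -w. The stems ending in -w (huzihew → huinzihew, zavow → zainvow) insert -in- after the first vowel.
So wulow → wuinlow.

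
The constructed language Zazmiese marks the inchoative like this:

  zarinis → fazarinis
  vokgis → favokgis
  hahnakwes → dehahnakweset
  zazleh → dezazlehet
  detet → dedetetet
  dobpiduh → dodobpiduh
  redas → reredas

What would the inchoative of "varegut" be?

vavaregut

"varegut" has last vowel 'u'. The one such stem in the data (dobpiduh → dodobpiduh) repeats the first consonant+vowel as a prefix (as does redas), so the same rule applies.
The other patterns: stems whose last vowel is 'i' add the prefix fa-; stems whose last vowel is 'e' add de- … -et around the stem.
So varegut → vavaregut.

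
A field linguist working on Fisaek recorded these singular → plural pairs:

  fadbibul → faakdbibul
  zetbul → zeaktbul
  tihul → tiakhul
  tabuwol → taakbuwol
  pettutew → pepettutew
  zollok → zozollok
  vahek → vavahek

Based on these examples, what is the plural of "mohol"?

moakhol

tabuwol and zollok both have last vowel 'o' yet inflect differently (taakbuwol, zozollok), so the last vowel is not what conditions the rule; the final letter is.
"mohol" ends in -l. The stems ending in -l (fadbibul → faakdbibul, zetbul → zeaktbul, tihul → tiakhul) insert -ak- after the first vowel.
So mohol → moakhol.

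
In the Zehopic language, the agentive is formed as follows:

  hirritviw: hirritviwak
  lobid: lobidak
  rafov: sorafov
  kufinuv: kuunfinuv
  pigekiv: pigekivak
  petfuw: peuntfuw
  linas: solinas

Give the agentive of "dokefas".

sodokefas

kufinuv and pigekiv both end in -v yet inflect differently (kuunfinuv, pigekivak), so the final letter is not what conditions the rule; the last vowel is.
"dokefas" has last vowel 'a'. The one such stem in the data (linas → solinas) adds the prefix so-, so the same rule applies.
The other patterns: stems whose last vowel is 'u' insert -un- after the first vowel; stems whose last vowel is 'i' add -ak.
So dokefas → sodokefas.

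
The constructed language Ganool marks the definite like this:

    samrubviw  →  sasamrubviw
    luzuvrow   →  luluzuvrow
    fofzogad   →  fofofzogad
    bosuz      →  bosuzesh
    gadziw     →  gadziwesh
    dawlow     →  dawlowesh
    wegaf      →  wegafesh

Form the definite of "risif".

samrubviw and gadziw both end in -w yet inflect differently (sasamrubviw, gadziwesh), so the final letter is not what conditions the rule; the number of vowels is.
"risif" has 2 vowels. The stems with 2 vowels (bosuz → bosuzesh, gadziw → gadziwesh, dawlow → dawlowesh) add -esh.
So risif → risifesh.

risifesh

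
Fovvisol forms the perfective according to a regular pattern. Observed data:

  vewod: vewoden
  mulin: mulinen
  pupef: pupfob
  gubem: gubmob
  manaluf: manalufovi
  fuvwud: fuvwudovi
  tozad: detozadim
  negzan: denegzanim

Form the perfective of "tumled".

pupef and manaluf both end in -f yet inflect differently (pupfob, manalufovi), so the final letter is not what conditions the rule; the last vowel is.
"tumled" has last vowel 'e'. The stems whose last vowel is 'e' (pupef → pupfob, gubem → gubmob) delete the last vowel and add -ob.
The other patterns: stems whose last vowel is 'i' or 'o' add -en; stems whose last vowel is 'u' add -ovi; stems whose last vowel is 'a' add de- … -im around the stem.
So tumled → tumldob.

tumldob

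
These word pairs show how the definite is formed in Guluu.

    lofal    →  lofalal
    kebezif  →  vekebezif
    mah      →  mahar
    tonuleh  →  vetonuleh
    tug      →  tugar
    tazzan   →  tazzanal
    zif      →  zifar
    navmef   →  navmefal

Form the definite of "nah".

"nah" has 1 vowel. The stems with 1 vowel (tug → tugar, zif → zifar, mah → mahar) add -ar.
So nah → nahar.

nahar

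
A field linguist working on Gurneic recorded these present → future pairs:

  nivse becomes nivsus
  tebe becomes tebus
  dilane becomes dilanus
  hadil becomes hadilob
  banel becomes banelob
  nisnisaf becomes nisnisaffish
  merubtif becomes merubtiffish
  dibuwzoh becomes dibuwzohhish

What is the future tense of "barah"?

"barah" ends in -h. The one such stem in the data (dibuwzoh → dibuwzohhish) doubles the final consonant and adds -ish (as do nisnisaf, merubtif), so the same rule applies.
The other patterns: stems ending in -e drop the final letter and add -us; stems ending in -l add -ob.
So barah → barahhish.

barahhish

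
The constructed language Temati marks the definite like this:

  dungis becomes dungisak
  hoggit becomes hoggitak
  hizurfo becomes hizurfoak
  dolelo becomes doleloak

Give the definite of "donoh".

Every pair shown (dungis → dungisak, hoggit → hoggitak, hizurfo → hizurfoak, …) follows the same rule: add -ak.
So donoh → donohak.

donohak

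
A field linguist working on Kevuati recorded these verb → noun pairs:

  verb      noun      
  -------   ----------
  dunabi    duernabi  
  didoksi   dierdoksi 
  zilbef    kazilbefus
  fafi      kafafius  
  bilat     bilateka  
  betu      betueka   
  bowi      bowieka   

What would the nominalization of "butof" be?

butofeka

dunabi and fafi both end in -i yet inflect differently (duernabi, kafafius), so the final letter is not what conditions the rule; the first letter is.
"butof" begins with b-. The stems beginning with b- (bilat → bilateka, betu → betueka, bowi → bowieka) add -eka.
The other patterns: stems beginning with d- insert -er- after the first vowel; stems beginning with f- or z- add ka- … -us around the stem.
So butof → butofeka.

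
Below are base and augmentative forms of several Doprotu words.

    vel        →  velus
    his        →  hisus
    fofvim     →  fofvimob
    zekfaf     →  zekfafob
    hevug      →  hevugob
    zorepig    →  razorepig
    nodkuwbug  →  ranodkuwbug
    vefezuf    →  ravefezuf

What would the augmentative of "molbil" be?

hevug and zorepig both end in -g yet inflect differently (hevugob, razorepig), so the final letter is not what conditions the rule; the number of vowels is.
"molbil" has 2 vowels. The stems with 2 vowels (fofvim → fofvimob, zekfaf → zekfafob, hevug → hevugob) add -ob.
So molbil → molbilob.

molbilob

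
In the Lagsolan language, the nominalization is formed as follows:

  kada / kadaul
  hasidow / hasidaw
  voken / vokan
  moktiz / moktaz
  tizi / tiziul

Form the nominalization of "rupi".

moktiz and tizi both have last vowel 'i' yet inflect differently (moktaz, tiziul), so the last vowel is not what conditions the rule; whether the stem ends in a vowel or a consonant is.
"rupi" ends in a vowel. The stems ending in a vowel (tizi → tiziul, kada → kadaul) add -ul.
So rupi → rupiul.

rupiul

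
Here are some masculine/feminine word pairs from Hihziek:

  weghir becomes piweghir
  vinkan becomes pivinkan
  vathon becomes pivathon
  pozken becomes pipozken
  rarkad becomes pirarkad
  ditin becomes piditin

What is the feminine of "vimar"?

Every pair shown (weghir → piweghir, vinkan → pivinkan, vathon → pivathon, …) follows the same rule: add the prefix pi-.
So vimar → pivimar.

pivimar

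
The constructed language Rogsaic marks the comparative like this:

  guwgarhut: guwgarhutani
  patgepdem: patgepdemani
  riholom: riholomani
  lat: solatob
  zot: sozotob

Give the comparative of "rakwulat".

rakwulatani

guwgarhut and lat both end in -t yet inflect differently (guwgarhutani, solatob), so the final letter is not what conditions the rule; the number of vowels is.
"rakwulat" has 3 vowels. The stems with 3 vowels (guwgarhut → guwgarhutani, patgepdem → patgepdemani, riholom → riholomani) add -ani.
The other pattern: stems with 1 vowel add so- … -ob around the stem.
So rakwulat → rakwulatani.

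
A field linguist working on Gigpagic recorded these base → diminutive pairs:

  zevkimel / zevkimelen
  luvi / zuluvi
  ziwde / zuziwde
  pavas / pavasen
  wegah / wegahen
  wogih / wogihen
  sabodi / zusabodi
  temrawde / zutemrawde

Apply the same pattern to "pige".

zupige

"pige" ends in -e. The stems ending in -e (ziwde → zuziwde, temrawde → zutemrawde) add the prefix zu-.
The other pattern: stems ending in -h, -l or -s add -en.
So pige → zupige.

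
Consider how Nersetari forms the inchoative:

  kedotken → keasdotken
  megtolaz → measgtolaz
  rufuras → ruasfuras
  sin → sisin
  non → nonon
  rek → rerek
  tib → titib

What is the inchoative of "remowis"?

kedotken and sin both end in -n yet inflect differently (keasdotken, sisin), so the final letter is not what conditions the rule; the number of vowels is.
"remowis" has 3 vowels. The stems with 3 vowels (kedotken → keasdotken, megtolaz → measgtolaz, rufuras → ruasfuras) insert -as- after the first vowel.
The other pattern: stems with 1 vowel repeat the first consonant+vowel as a prefix.
So remowis → reasmowis.

reasmowis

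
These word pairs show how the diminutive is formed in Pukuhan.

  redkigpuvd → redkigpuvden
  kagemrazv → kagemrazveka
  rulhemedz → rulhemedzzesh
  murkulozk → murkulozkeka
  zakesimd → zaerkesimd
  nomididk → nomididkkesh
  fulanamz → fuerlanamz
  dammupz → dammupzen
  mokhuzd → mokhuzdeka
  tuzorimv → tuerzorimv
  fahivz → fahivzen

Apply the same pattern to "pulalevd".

pulalevden

rulhemedz and fulanamz both end in -z yet inflect differently (rulhemedzzesh, fuerlanamz), so the final letter is not what conditions the rule; the second-to-last letter is.
"pulalevd" has second-to-last letter 'v'. The stems whose second-to-last letter is 'v' (fahivz → fahivzen, redkigpuvd → redkigpuvden) add -en.
The other patterns: stems whose second-to-last letter is 'd' double the final consonant and add -esh; stems whose second-to-last letter is 'm' insert -er- after the first vowel; stems whose second-to-last letter is 'z' add -eka.
So pulalevd → pulalevden.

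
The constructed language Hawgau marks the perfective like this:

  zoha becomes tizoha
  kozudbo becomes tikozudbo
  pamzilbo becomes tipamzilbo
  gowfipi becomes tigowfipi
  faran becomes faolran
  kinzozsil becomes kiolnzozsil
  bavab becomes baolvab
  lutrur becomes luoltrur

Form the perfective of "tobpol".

"tobpol" ends in a consonant. The stems ending in a consonant (faran → faolran, kinzozsil → kiolnzozsil, bavab → baolvab) insert -ol- after the first vowel.
The other pattern: stems ending in a vowel add the prefix ti-.
So tobpol → toolbpol.

toolbpol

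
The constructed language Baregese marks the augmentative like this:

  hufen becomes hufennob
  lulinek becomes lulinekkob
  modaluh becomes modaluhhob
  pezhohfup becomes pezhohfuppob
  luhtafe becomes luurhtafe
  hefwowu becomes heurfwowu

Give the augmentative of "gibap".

gibappob

"gibap" ends in a consonant. The stems ending in a consonant (hufen → hufennob, lulinek → lulinekkob, modaluh → modaluhhob) double the final consonant and add -ob.
The other pattern: stems ending in a vowel insert -ur- after the first vowel.
So gibap → gibappob.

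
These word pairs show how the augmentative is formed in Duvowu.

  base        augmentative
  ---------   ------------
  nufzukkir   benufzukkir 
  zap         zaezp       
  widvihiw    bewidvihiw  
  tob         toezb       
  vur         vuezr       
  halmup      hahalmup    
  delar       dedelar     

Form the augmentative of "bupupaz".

"bupupaz" has 3 vowels. The stems with 3 vowels (nufzukkir → benufzukkir, widvihiw → bewidvihiw) add the prefix be-.
The other patterns: stems with 1 vowel insert -ez- after the first vowel; stems with 2 vowels repeat the first consonant+vowel as a prefix.
So bupupaz → bebupupaz.

bebupupaz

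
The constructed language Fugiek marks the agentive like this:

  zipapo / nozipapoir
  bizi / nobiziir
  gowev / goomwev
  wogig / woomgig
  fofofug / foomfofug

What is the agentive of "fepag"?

feompag

"fepag" ends in a consonant. The stems ending in a consonant (gowev → goomwev, wogig → woomgig, fofofug → foomfofug) insert -om- after the first vowel.
So fepag → feompag.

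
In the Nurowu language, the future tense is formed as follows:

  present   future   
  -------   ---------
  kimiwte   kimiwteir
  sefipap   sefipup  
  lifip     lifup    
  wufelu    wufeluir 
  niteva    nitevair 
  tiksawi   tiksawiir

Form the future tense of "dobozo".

dobozoir

lifip and tiksawi both have last vowel 'i' yet inflect differently (lifup, tiksawiir), so the last vowel is not what conditions the rule; whether the stem ends in a vowel or a consonant is.
"dobozo" ends in a vowel. The stems ending in a vowel (tiksawi → tiksawiir, niteva → nitevair, kimiwte → kimiwteir) add -ir.
The other pattern: stems ending in a consonant change the last vowel to 'u'.
So dobozo → dobozoir.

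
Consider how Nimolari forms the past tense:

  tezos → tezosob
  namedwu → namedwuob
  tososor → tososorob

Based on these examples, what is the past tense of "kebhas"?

kebhasob

Every pair shown (tezos → tezosob, namedwu → namedwuob, tososor → tososorob) follows the same rule: add -ob.
So kebhas → kebhasob.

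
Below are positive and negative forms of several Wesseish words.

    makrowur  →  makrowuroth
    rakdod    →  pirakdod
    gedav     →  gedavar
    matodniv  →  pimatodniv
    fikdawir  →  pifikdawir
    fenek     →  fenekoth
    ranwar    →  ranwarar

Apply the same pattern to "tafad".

"tafad" has last vowel 'a'. The stems whose last vowel is 'a' (ranwar → ranwarar, gedav → gedavar) add -ar.
The other patterns: stems whose last vowel is 'e' or 'u' add -oth; stems whose last vowel is 'i' or 'o' add the prefix pi-.
So tafad → tafadar.

tafadar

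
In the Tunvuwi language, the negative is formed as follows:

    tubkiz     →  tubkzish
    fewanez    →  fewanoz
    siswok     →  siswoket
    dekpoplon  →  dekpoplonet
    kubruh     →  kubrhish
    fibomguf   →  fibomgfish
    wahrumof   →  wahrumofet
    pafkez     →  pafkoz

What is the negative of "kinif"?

"kinif" has last vowel 'i'. The one such stem in the data (tubkiz → tubkzish) deletes the last vowel and adds -ish (as do kubruh, fibomguf), so the same rule applies.
The other patterns: stems whose last vowel is 'e' change the last vowel to 'o'; stems whose last vowel is 'o' add -et.
So kinif → kinfish.

kinfish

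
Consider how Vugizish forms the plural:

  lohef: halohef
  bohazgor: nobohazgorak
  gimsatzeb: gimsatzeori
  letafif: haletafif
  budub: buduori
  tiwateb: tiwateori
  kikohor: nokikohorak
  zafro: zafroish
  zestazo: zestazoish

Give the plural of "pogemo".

lohef and tiwateb both have last vowel 'e' yet inflect differently (halohef, tiwateori), so the last vowel is not what conditions the rule; the final letter is.
"pogemo" ends in -o. The stems ending in -o (zestazo → zestazoish, zafro → zafroish) add -ish.
So pogemo → pogemoish.

pogemoish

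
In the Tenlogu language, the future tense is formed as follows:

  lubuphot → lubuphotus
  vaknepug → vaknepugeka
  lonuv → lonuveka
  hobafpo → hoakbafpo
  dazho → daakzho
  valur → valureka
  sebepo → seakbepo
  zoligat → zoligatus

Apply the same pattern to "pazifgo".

paakzifgo

hobafpo and lubuphot both have last vowel 'o' yet inflect differently (hoakbafpo, lubuphotus), so the last vowel is not what conditions the rule; the final letter is.
"pazifgo" ends in -o. The stems ending in -o (hobafpo → hoakbafpo, dazho → daakzho, sebepo → seakbepo) insert -ak- after the first vowel.
So pazifgo → paakzifgo.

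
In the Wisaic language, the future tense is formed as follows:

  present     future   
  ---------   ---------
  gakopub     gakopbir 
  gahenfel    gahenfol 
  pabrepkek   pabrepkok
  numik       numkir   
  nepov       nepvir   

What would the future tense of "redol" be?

redlir

"redol" has last vowel 'o'. The one such stem in the data (nepov → nepvir) deletes the last vowel and adds -ir (as do gakopub, numik), so the same rule applies.
So redol → redlir.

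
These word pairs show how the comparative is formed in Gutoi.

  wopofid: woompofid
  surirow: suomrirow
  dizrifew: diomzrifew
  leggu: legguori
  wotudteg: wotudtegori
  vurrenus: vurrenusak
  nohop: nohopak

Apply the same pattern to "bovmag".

bovmagori

dizrifew and wotudteg both have last vowel 'e' yet inflect differently (diomzrifew, wotudtegori), so the last vowel is not what conditions the rule; the final letter is.
"bovmag" ends in -g. The one such stem in the data (wotudteg → wotudtegori) adds -ori, so the same rule applies.
The other patterns: stems ending in -d or -w insert -om- after the first vowel; stems ending in -p or -s add -ak.
So bovmag → bovmagori.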